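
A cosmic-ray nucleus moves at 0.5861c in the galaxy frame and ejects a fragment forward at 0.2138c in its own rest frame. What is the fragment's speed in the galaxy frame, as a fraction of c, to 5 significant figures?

u ≈ 0.71083c

Compose boost 2: (0.2138 + 0.5861)/(1 + 0.2138×0.5861) = 0.79990/1.125308 = 0.71083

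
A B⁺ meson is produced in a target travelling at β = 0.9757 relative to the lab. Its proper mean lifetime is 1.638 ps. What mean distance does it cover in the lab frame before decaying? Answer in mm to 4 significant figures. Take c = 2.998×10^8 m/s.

d ≈ 2.187 mm

γ = 1/√(1 − 0.9757²) = 4.56390
Dilated lifetime: Δt = γτ₀ = 4.56390 × 1.638 ps = 7.47567 ps
d = vΔt = 0.9757c × 7.47567 ps = 2.92515×10^8 m/s × 7.47567×10^-12 s = 2.187 mm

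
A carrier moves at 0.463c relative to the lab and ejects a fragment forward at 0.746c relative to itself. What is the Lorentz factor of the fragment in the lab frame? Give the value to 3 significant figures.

u_lab = (0.746 + 0.463)/(1 + 0.746×0.463) = 1.209/1.34540 = 0.898619
γ = 1/√(1 − 0.898619²) = 2.28

γ ≈ 2.28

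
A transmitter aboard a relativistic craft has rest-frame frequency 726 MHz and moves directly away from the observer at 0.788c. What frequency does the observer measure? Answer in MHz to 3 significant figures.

f_obs ≈ 250 MHz

Relativistic Doppler: f_obs = f_src √((1−β)/(1+β))
= 726 × √(0.21200/1.7880) = 726 × 0.34434 = 250 MHz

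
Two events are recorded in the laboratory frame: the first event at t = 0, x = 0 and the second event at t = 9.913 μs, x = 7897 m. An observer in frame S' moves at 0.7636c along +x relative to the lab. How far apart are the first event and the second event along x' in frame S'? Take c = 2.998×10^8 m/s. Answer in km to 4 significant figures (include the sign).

Δx' ≈ 8.716 km

γ = 1/√(1 − 0.7636²) = 1.54873
Δx' = γ(Δx − vΔt) = 1.54873 × (7897 m − 0.7636×(2.998×10^8 m/s)×9.913×10^-6 s)
= 1.54873 × (5627.64 m) = 8.716 km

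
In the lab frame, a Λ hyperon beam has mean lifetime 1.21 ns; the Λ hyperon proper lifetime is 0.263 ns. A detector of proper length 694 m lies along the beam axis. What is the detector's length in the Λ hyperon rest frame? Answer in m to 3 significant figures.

L ≈ 151 m

Time dilation ⇒ γ = Δt/τ₀ = 1.21/0.263 = 4.6008
Length contraction: L = L₀/γ = 694/4.6008 = 151 m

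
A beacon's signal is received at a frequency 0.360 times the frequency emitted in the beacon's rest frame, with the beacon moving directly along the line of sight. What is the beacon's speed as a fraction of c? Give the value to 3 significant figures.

f_obs/f_src = √((1−β)/(1+β)) = 0.360  ⇒  (1−β)/(1+β) = 0.12960
β = |1 − D²|/(1 + D²) = |1 − 0.12960|/(1 + 0.12960) = 0.771

β ≈ 0.771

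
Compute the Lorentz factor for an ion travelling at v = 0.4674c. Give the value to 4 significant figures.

γ ≈ 1.131

γ = 1/√(1 − β²) = 1/√(1 − 0.4674²) = 1/√(0.781537) = 1.131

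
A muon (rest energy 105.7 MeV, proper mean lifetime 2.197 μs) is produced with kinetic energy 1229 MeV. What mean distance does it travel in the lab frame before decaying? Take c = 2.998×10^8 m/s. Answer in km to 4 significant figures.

d ≈ 8.291 km

γ = 1 + K/(m₀c²) = 1 + 1229/105.7 = 12.6272
β = √(1 − 1/γ²) = 0.996859
Dilated lifetime: γτ₀ = 12.6272 × 2.197 μs = 27.7421 μs
d = βc·γτ₀ = 0.996859 × (2.998×10^8 m/s) × 2.77421×10^-5 s = 8.291 km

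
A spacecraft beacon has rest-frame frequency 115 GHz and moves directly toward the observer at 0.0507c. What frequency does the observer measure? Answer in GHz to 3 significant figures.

f_obs ≈ 121 GHz

Relativistic Doppler: f_obs = f_src √((1+β)/(1−β))
= 115 × √(1.0507/0.94930) = 115 × 1.0521 = 121 GHz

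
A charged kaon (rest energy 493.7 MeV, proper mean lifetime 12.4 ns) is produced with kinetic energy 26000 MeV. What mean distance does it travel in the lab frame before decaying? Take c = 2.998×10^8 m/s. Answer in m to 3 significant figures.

d ≈ 199 m

γ = 1 + K/(m₀c²) = 1 + 26000/493.7 = 53.664
β = √(1 − 1/γ²) = 0.99983
Dilated lifetime: γτ₀ = 53.664 × 12.4 ns = 665.43 ns
d = βc·γτ₀ = 0.99983 × (2.998×10^8 m/s) × 6.6543×10^-7 s = 199 m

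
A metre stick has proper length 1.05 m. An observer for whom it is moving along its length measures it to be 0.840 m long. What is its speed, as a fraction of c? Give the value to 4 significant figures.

γ = L₀/L = 1.05/0.840 = 1.25000
β = √(1 − 1/γ²) = 0.6000

β ≈ 0.6000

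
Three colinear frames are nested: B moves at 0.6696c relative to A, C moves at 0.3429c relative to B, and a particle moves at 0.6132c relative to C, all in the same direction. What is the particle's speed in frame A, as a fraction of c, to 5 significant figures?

Compose boost 2: (0.3429 + 0.6696)/(1 + 0.3429×0.6696) = 1.0125/1.229606 = 0.8234346
Compose boost 3: (0.6132 + 0.8234346)/(1 + 0.6132×0.8234346) = 1.436635/1.504930 = 0.95462

u ≈ 0.95462c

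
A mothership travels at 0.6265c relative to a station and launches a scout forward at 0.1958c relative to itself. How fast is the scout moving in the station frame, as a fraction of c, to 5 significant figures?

Compose boost 2: (0.1958 + 0.6265)/(1 + 0.1958×0.6265) = 0.82230/1.122669 = 0.73245

u ≈ 0.73245c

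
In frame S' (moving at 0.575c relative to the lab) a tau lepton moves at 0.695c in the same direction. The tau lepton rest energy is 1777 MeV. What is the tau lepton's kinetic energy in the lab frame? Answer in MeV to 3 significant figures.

u_lab = (0.695 + 0.575)/(1 + 0.695×0.575) = 0.907386
γ = 1/√(1 − 0.907386²) = 2.3793
K = (γ − 1)m₀c² = (2.3793 − 1) × 1777 = 1.3793 × 1777 = 2450 MeV

K ≈ 2450 MeV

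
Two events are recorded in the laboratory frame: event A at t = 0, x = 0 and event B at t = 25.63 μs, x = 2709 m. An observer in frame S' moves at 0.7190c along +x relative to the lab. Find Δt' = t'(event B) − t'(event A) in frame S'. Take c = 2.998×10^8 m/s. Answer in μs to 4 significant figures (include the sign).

Δt' ≈ 27.53 μs

γ = 1/√(1 − 0.7190²) = 1.43883
Δt' = γ(Δt − vΔx/c²) = 1.43883 × (25.63 μs − 0.7190×2709 m / (2.998×10^8 m/s))
= 1.43883 × (19.1331 μs) = 27.53 μs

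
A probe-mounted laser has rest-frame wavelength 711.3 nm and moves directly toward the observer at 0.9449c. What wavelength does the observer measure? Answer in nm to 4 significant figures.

Relativistic Doppler: λ_obs = λ_src √((1−β)/(1+β))
= 711.3 × √(0.0551000/1.94490) = 711.3 × 0.168317 = 119.7 nm

λ_obs ≈ 119.7 nm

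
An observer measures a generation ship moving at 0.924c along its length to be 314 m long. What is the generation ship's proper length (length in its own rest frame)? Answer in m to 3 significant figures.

L₀ ≈ 821 m

γ = 1/√(1 − 0.924²) = 2.6151
L₀ = γL = 2.6151 × 314 = 821 m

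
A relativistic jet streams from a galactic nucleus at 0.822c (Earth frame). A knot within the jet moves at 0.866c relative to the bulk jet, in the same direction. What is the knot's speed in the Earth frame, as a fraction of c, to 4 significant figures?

u ≈ 0.9861c

Relativistic velocity addition: u = (u' + v)/(1 + u'v/c²)
= (0.866 + 0.822)/(1 + 0.866×0.822) = 1.688/1.71185 = 0.9861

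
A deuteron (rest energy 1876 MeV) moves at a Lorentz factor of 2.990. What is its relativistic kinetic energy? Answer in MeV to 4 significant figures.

γ = 2.990 (given)
K = (γ − 1)m₀c² = (2.990 − 1) × 1876 MeV = 1.99000 × 1876 MeV = 3733 MeV

K ≈ 3733 MeV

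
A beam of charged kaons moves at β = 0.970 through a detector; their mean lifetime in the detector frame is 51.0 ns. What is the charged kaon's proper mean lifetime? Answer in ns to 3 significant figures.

τ₀ ≈ 12.4 ns

γ = 1/√(1 − 0.970²) = 4.1135
Proper time: τ₀ = Δt/γ = 51.0/4.1135 = 12.4 ns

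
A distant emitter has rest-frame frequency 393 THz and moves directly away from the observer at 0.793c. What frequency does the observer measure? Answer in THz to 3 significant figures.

f_obs ≈ 134 THz

Relativistic Doppler: f_obs = f_src √((1−β)/(1+β))
= 393 × √(0.20700/1.7930) = 393 × 0.33978 = 134 THz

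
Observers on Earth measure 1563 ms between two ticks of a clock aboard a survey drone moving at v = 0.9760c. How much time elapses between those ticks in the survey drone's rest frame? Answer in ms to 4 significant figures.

τ₀ ≈ 340.4 ms

γ = 1/√(1 − 0.9760²) = 4.59199
Proper time: τ₀ = Δt/γ = 1563/4.59199 = 340.4 ms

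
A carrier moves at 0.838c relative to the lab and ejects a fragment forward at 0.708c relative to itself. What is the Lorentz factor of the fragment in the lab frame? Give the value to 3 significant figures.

u_lab = (0.708 + 0.838)/(1 + 0.708×0.838) = 1.546/1.59330 = 0.970311
γ = 1/√(1 − 0.970311²) = 4.13

γ ≈ 4.13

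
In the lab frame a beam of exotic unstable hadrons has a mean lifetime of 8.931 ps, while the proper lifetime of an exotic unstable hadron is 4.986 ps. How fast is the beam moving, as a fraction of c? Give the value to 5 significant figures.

β ≈ 0.82965

γ = Δt/τ₀ = 8.931/4.986 = 1.791215
β = √(1 − 1/γ²) = √(1 − 1/1.791215²) = 0.82965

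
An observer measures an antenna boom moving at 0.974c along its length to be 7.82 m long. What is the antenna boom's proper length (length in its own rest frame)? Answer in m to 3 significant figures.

γ = 1/√(1 − 0.974²) = 4.4141
L₀ = γL = 4.4141 × 7.82 = 34.5 m

L₀ ≈ 34.5 m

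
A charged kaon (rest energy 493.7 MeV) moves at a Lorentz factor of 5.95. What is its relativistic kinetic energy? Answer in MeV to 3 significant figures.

γ = 5.95 (given)
K = (γ − 1)m₀c² = (5.95 − 1) × 493.7 MeV = 4.9500 × 493.7 MeV = 2440 MeV

K ≈ 2440 MeV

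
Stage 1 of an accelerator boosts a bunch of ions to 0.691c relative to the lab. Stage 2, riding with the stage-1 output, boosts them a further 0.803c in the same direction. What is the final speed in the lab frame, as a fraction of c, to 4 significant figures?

Compose boost 2: (0.803 + 0.691)/(1 + 0.803×0.691) = 1.494/1.55487 = 0.9609

u ≈ 0.9609c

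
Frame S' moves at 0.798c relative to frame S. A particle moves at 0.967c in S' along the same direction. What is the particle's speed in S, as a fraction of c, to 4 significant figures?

u ≈ 0.9962c

Relativistic velocity addition: u = (u' + v)/(1 + u'v/c²)
= (0.967 + 0.798)/(1 + 0.967×0.798) = 1.765/1.77167 = 0.9962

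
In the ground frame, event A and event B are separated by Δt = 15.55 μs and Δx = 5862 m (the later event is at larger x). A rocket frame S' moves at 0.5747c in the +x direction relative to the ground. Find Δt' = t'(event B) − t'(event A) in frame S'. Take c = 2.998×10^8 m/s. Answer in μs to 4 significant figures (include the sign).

γ = 1/√(1 − 0.5747²) = 1.22195
Δt' = γ(Δt − vΔx/c²) = 1.22195 × (15.55 μs − 0.5747×5862 m / (2.998×10^8 m/s))
= 1.22195 × (4.31287 μs) = 5.270 μs

Δt' ≈ 5.270 μs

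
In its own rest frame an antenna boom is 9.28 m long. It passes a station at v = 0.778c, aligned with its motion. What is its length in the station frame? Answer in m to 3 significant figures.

L ≈ 5.83 m

γ = 1/√(1 − 0.778²) = 1.5917
Length contraction: L = L₀/γ = 9.28/1.5917 = 5.83 m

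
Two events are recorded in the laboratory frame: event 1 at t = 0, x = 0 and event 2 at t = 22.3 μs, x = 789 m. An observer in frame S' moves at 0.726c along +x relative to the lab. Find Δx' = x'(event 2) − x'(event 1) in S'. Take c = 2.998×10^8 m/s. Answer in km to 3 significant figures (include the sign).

γ = 1/√(1 − 0.726²) = 1.4541
Δx' = γ(Δx − vΔt) = 1.4541 × (789 m − 0.726×(2.998×10^8 m/s)×22.3×10^-6 s)
= 1.4541 × (-4064.7 m) = -5.91 km

Δx' ≈ -5.91 km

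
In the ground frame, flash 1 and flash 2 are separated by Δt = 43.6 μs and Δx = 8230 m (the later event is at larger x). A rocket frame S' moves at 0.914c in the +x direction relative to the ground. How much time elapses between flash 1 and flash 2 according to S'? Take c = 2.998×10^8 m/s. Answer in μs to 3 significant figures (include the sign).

Δt' ≈ 45.6 μs

γ = 1/√(1 − 0.914²) = 2.4648
Δt' = γ(Δt − vΔx/c²) = 2.4648 × (43.6 μs − 0.914×8230 m / (2.998×10^8 m/s))
= 2.4648 × (18.509 μs) = 45.6 μs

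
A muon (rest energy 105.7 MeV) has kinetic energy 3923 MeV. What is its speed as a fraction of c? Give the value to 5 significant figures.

β ≈ 0.99966

γ = 1 + K/(m₀c²) = 1 + 3923/105.7 = 38.11447
β = √(1 − 1/γ²) = 0.99966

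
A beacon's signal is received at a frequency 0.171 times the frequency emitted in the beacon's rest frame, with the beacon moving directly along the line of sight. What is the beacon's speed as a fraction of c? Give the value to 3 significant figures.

f_obs/f_src = √((1−β)/(1+β)) = 0.171  ⇒  (1−β)/(1+β) = 0.029241
β = |1 − D²|/(1 + D²) = |1 − 0.029241|/(1 + 0.029241) = 0.943

β ≈ 0.943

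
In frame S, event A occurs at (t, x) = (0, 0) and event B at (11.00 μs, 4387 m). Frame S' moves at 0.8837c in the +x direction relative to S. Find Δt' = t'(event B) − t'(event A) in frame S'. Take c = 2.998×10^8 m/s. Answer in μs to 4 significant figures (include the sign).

γ = 1/√(1 − 0.8837²) = 2.13651
Δt' = γ(Δt − vΔx/c²) = 2.13651 × (11.00 μs − 0.8837×4387 m / (2.998×10^8 m/s))
= 2.13651 × (-1.93126 μs) = -4.126 μs

Δt' ≈ -4.126 μs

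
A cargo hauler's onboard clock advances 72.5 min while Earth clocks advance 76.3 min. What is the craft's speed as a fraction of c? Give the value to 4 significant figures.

γ = Δt/τ₀ = 76.3/72.5 = 1.05241
β = √(1 − 1/γ²) = √(1 − 1/1.05241²) = 0.3117

β ≈ 0.3117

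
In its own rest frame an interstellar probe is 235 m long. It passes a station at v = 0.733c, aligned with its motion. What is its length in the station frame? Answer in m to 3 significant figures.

L ≈ 160 m

γ = 1/√(1 − 0.733²) = 1.4701
Length contraction: L = L₀/γ = 235/1.4701 = 160 m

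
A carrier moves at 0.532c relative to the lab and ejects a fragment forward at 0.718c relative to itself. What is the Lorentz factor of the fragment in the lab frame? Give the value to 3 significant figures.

γ ≈ 2.34

u_lab = (0.718 + 0.532)/(1 + 0.718×0.532) = 1.250/1.38198 = 0.904502
γ = 1/√(1 − 0.904502²) = 2.34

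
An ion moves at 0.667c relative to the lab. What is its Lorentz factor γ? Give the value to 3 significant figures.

γ ≈ 1.34

γ = 1/√(1 − β²) = 1/√(1 − 0.667²) = 1/√(0.55511) = 1.34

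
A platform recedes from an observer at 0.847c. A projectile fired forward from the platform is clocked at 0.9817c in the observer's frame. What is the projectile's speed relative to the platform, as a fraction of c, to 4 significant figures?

Inverse velocity addition: u' = (u − v)/(1 − uv/c²)
= (0.9817 − 0.847)/(1 − 0.9817×0.847) = 0.1347/0.168500 = 0.7994

u' ≈ 0.7994c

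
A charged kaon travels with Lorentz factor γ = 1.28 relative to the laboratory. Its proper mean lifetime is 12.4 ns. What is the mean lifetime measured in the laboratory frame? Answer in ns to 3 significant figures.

Δt ≈ 15.9 ns

γ = 1.28 (given)
Time dilation: Δt = γτ₀ = 1.28 × 12.4 ns = 15.9 ns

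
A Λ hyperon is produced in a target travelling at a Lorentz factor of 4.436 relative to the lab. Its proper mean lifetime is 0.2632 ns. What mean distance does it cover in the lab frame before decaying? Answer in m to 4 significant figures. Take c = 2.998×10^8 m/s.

d ≈ 0.3410 m

β = √(1 − 1/γ²) = √(1 − 1/4.436²) = 0.974260
Dilated lifetime: Δt = γτ₀ = 4.436 × 0.2632 ns = 1.16756 ns
d = vΔt = 0.974260c × 1.16756 ns = 2.92083×10^8 m/s × 1.16756×10^-9 s = 0.3410 m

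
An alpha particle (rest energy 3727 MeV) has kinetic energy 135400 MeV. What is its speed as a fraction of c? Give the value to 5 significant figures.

γ = 1 + K/(m₀c²) = 1 + 135400/3727 = 37.32949
β = √(1 − 1/γ²) = 0.99964

β ≈ 0.99964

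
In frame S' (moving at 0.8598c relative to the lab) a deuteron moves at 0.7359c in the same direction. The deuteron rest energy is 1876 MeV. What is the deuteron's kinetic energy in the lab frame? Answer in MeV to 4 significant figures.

u_lab = (0.7359 + 0.8598)/(1 + 0.7359×0.8598) = 0.9773221
γ = 1/√(1 − 0.9773221²) = 4.72237
K = (γ − 1)m₀c² = (4.72237 − 1) × 1876 = 3.72237 × 1876 = 6983 MeV

K ≈ 6983 MeV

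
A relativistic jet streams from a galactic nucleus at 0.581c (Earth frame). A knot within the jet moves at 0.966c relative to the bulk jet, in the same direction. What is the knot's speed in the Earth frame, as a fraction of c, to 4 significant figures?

Relativistic velocity addition: u = (u' + v)/(1 + u'v/c²)
= (0.966 + 0.581)/(1 + 0.966×0.581) = 1.547/1.56125 = 0.9909

u ≈ 0.9909c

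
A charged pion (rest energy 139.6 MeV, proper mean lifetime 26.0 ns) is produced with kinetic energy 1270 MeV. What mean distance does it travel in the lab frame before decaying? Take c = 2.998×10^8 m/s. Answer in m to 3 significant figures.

d ≈ 78.3 m

γ = 1 + K/(m₀c²) = 1 + 1270/139.6 = 10.097
β = √(1 − 1/γ²) = 0.99508
Dilated lifetime: γτ₀ = 10.097 × 26.0 ns = 262.53 ns
d = βc·γτ₀ = 0.99508 × (2.998×10^8 m/s) × 2.6253×10^-7 s = 78.3 m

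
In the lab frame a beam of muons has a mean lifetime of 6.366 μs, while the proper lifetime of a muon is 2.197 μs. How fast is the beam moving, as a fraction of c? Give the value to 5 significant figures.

γ = Δt/τ₀ = 6.366/2.197 = 2.897588
β = √(1 − 1/γ²) = √(1 − 1/2.897588²) = 0.93856

β ≈ 0.93856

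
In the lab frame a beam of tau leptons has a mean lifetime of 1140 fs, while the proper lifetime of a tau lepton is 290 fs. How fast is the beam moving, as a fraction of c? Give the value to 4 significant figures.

γ = Δt/τ₀ = 1140/290 = 3.93103
β = √(1 − 1/γ²) = √(1 − 1/3.93103²) = 0.9671

β ≈ 0.9671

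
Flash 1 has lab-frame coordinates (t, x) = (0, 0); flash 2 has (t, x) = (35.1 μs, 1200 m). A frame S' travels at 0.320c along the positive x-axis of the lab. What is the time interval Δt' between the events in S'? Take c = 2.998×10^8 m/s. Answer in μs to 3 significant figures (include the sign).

Δt' ≈ 35.7 μs

γ = 1/√(1 − 0.320²) = 1.0555
Δt' = γ(Δt − vΔx/c²) = 1.0555 × (35.1 μs − 0.320×1200 m / (2.998×10^8 m/s))
= 1.0555 × (33.819 μs) = 35.7 μs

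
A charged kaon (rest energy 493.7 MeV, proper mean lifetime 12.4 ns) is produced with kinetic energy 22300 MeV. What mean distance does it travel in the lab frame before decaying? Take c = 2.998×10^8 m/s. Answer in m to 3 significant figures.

d ≈ 172 m

γ = 1 + K/(m₀c²) = 1 + 22300/493.7 = 46.169
β = √(1 − 1/γ²) = 0.99977
Dilated lifetime: γτ₀ = 46.169 × 12.4 ns = 572.50 ns
d = βc·γτ₀ = 0.99977 × (2.998×10^8 m/s) × 5.7250×10^-7 s = 172 m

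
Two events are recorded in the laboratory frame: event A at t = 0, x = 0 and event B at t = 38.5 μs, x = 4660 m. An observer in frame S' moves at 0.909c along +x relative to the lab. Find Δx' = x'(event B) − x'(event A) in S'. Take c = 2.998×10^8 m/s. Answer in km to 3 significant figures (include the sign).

γ = 1/√(1 − 0.909²) = 2.3993
Δx' = γ(Δx − vΔt) = 2.3993 × (4660 m − 0.909×(2.998×10^8 m/s)×38.5×10^-6 s)
= 2.3993 × (-5832.0 m) = -14.0 km

Δx' ≈ -14.0 km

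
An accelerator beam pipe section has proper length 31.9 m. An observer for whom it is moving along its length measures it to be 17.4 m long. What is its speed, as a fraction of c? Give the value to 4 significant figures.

γ = L₀/L = 31.9/17.4 = 1.83333
β = √(1 − 1/γ²) = 0.8381

β ≈ 0.8381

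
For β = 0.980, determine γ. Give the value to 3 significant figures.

γ ≈ 5.03

γ = 1/√(1 − β²) = 1/√(1 − 0.980²) = 1/√(0.039600) = 5.03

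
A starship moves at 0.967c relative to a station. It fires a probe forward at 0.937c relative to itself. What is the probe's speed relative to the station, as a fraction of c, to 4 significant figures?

u ≈ 0.9989c

Relativistic velocity addition: u = (u' + v)/(1 + u'v/c²)
= (0.937 + 0.967)/(1 + 0.937×0.967) = 1.904/1.90608 = 0.9989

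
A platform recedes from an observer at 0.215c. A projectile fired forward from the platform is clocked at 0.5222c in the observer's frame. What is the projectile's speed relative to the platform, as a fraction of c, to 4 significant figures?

Inverse velocity addition: u' = (u − v)/(1 − uv/c²)
= (0.5222 − 0.215)/(1 − 0.5222×0.215) = 0.3072/0.887727 = 0.3461

u' ≈ 0.3461c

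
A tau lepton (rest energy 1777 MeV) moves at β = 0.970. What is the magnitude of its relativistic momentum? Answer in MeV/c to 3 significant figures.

p ≈ 7090 MeV/c

γ = 1/√(1 − 0.970²) = 4.1135
p = γβm₀c = 4.1135 × 0.970 × 1777 MeV/c = 7090 MeV/c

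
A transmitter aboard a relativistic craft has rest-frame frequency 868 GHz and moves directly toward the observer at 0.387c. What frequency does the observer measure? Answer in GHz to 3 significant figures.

f_obs ≈ 1310 GHz

Relativistic Doppler: f_obs = f_src √((1+β)/(1−β))
= 868 × √(1.3870/0.61300) = 868 × 1.5042 = 1310 GHz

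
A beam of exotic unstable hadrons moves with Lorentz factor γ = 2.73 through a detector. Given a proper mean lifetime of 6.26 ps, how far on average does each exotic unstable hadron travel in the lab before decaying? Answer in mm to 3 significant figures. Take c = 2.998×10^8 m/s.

β = √(1 − 1/γ²) = √(1 − 1/2.73²) = 0.93050
Dilated lifetime: Δt = γτ₀ = 2.73 × 6.26 ps = 17.090 ps
d = vΔt = 0.93050c × 17.090 ps = 2.7896×10^8 m/s × 1.7090×10^-11 s = 4.77 mm

d ≈ 4.77 mm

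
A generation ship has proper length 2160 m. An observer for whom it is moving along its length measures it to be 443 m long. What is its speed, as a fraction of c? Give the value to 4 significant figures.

γ = L₀/L = 2160/443 = 4.87585
β = √(1 − 1/γ²) = 0.9787

β ≈ 0.9787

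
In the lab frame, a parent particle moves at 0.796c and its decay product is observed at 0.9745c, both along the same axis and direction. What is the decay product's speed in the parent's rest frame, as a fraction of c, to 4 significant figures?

Inverse velocity addition: u' = (u − v)/(1 − uv/c²)
= (0.9745 − 0.796)/(1 − 0.9745×0.796) = 0.1785/0.224298 = 0.7958

u' ≈ 0.7958c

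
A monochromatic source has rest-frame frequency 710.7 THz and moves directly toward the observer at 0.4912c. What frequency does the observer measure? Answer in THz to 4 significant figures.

f_obs ≈ 1217 THz

Relativistic Doppler: f_obs = f_src √((1+β)/(1−β))
= 710.7 × √(1.49120/0.508800) = 710.7 × 1.71196 = 1217 THz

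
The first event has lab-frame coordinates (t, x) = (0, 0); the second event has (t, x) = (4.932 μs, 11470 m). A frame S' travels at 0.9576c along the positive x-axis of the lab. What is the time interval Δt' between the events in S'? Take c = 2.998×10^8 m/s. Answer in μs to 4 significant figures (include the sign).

Δt' ≈ -110.0 μs

γ = 1/√(1 − 0.9576²) = 3.47100
Δt' = γ(Δt − vΔx/c²) = 3.47100 × (4.932 μs − 0.9576×11470 m / (2.998×10^8 m/s))
= 3.47100 × (-31.7047 μs) = -110.0 μs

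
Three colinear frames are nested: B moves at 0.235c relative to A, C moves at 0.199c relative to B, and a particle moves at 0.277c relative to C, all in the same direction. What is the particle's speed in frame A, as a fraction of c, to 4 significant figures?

u ≈ 0.6204c

Compose boost 2: (0.199 + 0.235)/(1 + 0.199×0.235) = 0.4340/1.04676 = 0.414611
Compose boost 3: (0.277 + 0.414611)/(1 + 0.277×0.414611) = 0.691611/1.11485 = 0.6204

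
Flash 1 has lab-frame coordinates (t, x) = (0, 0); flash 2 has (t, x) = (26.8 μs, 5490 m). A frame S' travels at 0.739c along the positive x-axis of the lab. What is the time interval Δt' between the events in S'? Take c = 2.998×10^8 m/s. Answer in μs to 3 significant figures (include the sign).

γ = 1/√(1 − 0.739²) = 1.4843
Δt' = γ(Δt − vΔx/c²) = 1.4843 × (26.8 μs − 0.739×5490 m / (2.998×10^8 m/s))
= 1.4843 × (13.267 μs) = 19.7 μs

Δt' ≈ 19.7 μs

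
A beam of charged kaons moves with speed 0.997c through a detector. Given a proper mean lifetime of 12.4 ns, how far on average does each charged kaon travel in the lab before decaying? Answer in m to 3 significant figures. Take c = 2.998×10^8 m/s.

d ≈ 47.9 m

γ = 1/√(1 − 0.997²) = 12.920
Dilated lifetime: Δt = γτ₀ = 12.920 × 12.4 ns = 160.20 ns
d = vΔt = 0.997c × 160.20 ns = 2.9890×10^8 m/s × 1.6020×10^-7 s = 47.9 m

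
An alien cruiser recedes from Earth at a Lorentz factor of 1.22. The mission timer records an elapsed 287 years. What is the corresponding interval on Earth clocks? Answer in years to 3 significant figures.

γ = 1.22 (given)
Time dilation: Δt = γτ₀ = 1.22 × 287 years = 350 years

Δt ≈ 350 years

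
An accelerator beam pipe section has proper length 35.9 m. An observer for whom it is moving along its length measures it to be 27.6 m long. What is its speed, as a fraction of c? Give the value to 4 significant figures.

β ≈ 0.6395

γ = L₀/L = 35.9/27.6 = 1.30072
β = √(1 − 1/γ²) = 0.6395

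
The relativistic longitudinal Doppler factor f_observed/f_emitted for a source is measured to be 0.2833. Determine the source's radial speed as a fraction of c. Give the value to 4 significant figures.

β ≈ 0.8514

f_obs/f_src = √((1−β)/(1+β)) = 0.2833  ⇒  (1−β)/(1+β) = 0.0802589
β = |1 − D²|/(1 + D²) = |1 − 0.0802589|/(1 + 0.0802589) = 0.8514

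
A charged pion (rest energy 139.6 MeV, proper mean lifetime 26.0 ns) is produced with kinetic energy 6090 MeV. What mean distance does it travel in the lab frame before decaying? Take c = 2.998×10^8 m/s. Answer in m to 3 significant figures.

γ = 1 + K/(m₀c²) = 1 + 6090/139.6 = 44.625
β = √(1 − 1/γ²) = 0.99975
Dilated lifetime: γτ₀ = 44.625 × 26.0 ns = 1160.2 ns
d = βc·γτ₀ = 0.99975 × (2.998×10^8 m/s) × 1.1602×10^-6 s = 348 m

d ≈ 348 m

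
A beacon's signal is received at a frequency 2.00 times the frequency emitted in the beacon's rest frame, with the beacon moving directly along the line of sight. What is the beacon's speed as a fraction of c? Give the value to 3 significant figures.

β ≈ 0.600

f_obs/f_src = √((1+β)/(1−β)) = 2.00  ⇒  (1+β)/(1−β) = 4.0000
β = |1 − D²|/(1 + D²) = |1 − 4.0000|/(1 + 4.0000) = 0.600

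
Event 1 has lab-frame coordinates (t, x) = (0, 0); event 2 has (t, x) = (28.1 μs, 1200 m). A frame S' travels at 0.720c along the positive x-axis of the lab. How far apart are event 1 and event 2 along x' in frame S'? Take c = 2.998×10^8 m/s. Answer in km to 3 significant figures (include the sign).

Δx' ≈ -7.01 km

γ = 1/√(1 − 0.720²) = 1.4410
Δx' = γ(Δx − vΔt) = 1.4410 × (1200 m − 0.720×(2.998×10^8 m/s)×28.1×10^-6 s)
= 1.4410 × (-4865.6 m) = -7.01 km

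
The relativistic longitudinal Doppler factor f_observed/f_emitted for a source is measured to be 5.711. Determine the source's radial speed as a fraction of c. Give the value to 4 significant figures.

β ≈ 0.9405

f_obs/f_src = √((1+β)/(1−β)) = 5.711  ⇒  (1+β)/(1−β) = 32.6155
β = |1 − D²|/(1 + D²) = |1 − 32.6155|/(1 + 32.6155) = 0.9405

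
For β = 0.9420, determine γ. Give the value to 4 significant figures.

γ ≈ 2.980

γ = 1/√(1 − β²) = 1/√(1 − 0.9420²) = 1/√(0.112636) = 2.980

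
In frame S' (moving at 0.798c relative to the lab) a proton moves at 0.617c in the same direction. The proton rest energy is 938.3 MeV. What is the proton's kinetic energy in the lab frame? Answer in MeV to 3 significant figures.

K ≈ 2010 MeV

u_lab = (0.617 + 0.798)/(1 + 0.617×0.798) = 0.948159
γ = 1/√(1 − 0.948159²) = 3.1467
K = (γ − 1)m₀c² = (3.1467 − 1) × 938.3 = 2.1467 × 938.3 = 2010 MeV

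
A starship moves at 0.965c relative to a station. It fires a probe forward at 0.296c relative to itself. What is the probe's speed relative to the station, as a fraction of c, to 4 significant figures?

Relativistic velocity addition: u = (u' + v)/(1 + u'v/c²)
= (0.296 + 0.965)/(1 + 0.296×0.965) = 1.261/1.28564 = 0.9808

u ≈ 0.9808c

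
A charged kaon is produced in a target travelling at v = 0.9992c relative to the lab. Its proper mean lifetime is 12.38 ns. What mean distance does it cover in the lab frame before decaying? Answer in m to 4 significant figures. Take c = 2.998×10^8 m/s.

d ≈ 92.73 m

γ = 1/√(1 − 0.9992²) = 25.0050
Dilated lifetime: Δt = γτ₀ = 25.0050 × 12.38 ns = 309.562 ns
d = vΔt = 0.9992c × 309.562 ns = 2.99560×10^8 m/s × 3.09562×10^-7 s = 92.73 m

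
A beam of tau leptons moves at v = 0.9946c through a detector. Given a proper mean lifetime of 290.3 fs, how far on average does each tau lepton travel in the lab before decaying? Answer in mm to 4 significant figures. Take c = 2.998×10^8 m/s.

γ = 1/√(1 − 0.9946²) = 9.63552
Dilated lifetime: Δt = γτ₀ = 9.63552 × 290.3 fs = 2797.19 fs
d = vΔt = 0.9946c × 2797.19 fs = 2.98181×10^8 m/s × 2.79719×10^-12 s = 0.8341 mm

d ≈ 0.8341 mm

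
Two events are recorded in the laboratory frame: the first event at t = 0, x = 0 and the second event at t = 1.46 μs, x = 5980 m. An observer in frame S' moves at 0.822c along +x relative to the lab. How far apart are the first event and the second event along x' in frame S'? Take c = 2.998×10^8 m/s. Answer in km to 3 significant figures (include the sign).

Δx' ≈ 9.87 km

γ = 1/√(1 − 0.822²) = 1.7560
Δx' = γ(Δx − vΔt) = 1.7560 × (5980 m − 0.822×(2.998×10^8 m/s)×1.46×10^-6 s)
= 1.7560 × (5620.2 m) = 9.87 km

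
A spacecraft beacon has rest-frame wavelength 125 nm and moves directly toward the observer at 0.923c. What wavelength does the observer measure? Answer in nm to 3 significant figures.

λ_obs ≈ 25.0 nm

Relativistic Doppler: λ_obs = λ_src √((1−β)/(1+β))
= 125 × √(0.077000/1.9230) = 125 × 0.20010 = 25.0 nm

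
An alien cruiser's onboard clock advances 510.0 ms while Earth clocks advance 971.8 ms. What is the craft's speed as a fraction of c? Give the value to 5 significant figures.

β ≈ 0.85123

γ = Δt/τ₀ = 971.8/510.0 = 1.905490
β = √(1 − 1/γ²) = √(1 − 1/1.905490²) = 0.85123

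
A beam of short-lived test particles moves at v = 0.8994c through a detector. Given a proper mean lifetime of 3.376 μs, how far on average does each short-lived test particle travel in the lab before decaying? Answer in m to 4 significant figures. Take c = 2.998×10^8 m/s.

γ = 1/√(1 − 0.8994²) = 2.28767
Dilated lifetime: Δt = γτ₀ = 2.28767 × 3.376 μs = 7.72316 μs
d = vΔt = 0.8994c × 7.72316 μs = 2.69640×10^8 m/s × 7.72316×10^-6 s = 2082 m

d ≈ 2082 m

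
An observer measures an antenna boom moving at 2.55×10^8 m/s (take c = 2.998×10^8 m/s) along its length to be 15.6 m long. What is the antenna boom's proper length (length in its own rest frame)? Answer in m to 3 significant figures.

L₀ ≈ 29.7 m

β = v/c = 2.55×10^8 / 2.998×10^8 = 0.85057
γ = 1/√(1 − 0.85057²) = 1.9016
L₀ = γL = 1.9016 × 15.6 = 29.7 m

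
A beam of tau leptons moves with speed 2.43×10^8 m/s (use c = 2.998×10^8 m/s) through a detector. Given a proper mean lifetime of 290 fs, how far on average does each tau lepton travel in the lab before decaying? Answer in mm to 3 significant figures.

β = v/c = 2.43×10^8 / 2.998×10^8 = 0.81054
γ = 1/√(1 − 0.81054²) = 1.7074
Dilated lifetime: Δt = γτ₀ = 1.7074 × 290 fs = 495.15 fs
d = vΔt = 0.81054c × 495.15 fs = 2.4300×10^8 m/s × 4.9515×10^-13 s = 0.120 mm

d ≈ 0.120 mm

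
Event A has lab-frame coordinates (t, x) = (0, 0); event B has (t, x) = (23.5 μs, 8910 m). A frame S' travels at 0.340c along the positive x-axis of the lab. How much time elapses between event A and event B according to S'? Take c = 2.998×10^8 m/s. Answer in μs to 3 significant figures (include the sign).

Δt' ≈ 14.2 μs

γ = 1/√(1 − 0.340²) = 1.0633
Δt' = γ(Δt − vΔx/c²) = 1.0633 × (23.5 μs − 0.340×8910 m / (2.998×10^8 m/s))
= 1.0633 × (13.395 μs) = 14.2 μs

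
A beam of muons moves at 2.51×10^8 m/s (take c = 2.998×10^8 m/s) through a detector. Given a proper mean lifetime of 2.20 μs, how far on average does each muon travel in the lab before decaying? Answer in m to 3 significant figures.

β = v/c = 2.51×10^8 / 2.998×10^8 = 0.83722
γ = 1/√(1 − 0.83722²) = 1.8286
Dilated lifetime: Δt = γτ₀ = 1.8286 × 2.20 μs = 4.0230 μs
d = vΔt = 0.83722c × 4.0230 μs = 2.5100×10^8 m/s × 4.0230×10^-6 s = 1010 m

d ≈ 1010 m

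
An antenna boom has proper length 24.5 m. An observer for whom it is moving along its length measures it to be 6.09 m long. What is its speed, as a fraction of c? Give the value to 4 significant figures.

β ≈ 0.9686

γ = L₀/L = 24.5/6.09 = 4.02299
β = √(1 − 1/γ²) = 0.9686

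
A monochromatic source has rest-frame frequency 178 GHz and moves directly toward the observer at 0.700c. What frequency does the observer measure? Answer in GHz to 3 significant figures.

f_obs ≈ 424 GHz

Relativistic Doppler: f_obs = f_src √((1+β)/(1−β))
= 178 × √(1.7000/0.30000) = 178 × 2.3805 = 424 GHz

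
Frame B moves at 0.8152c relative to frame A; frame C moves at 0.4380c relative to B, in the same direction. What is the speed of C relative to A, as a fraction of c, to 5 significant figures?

u ≈ 0.92347c

Compose boost 2: (0.4380 + 0.8152)/(1 + 0.4380×0.8152) = 1.2532/1.357058 = 0.92347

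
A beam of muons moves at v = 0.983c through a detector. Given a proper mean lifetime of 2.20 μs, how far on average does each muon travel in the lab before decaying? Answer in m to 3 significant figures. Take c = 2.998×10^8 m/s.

d ≈ 3530 m

γ = 1/√(1 − 0.983²) = 5.4465
Dilated lifetime: Δt = γτ₀ = 5.4465 × 2.20 μs = 11.982 μs
d = vΔt = 0.983c × 11.982 μs = 2.9470×10^8 m/s × 1.1982×10^-5 s = 3530 m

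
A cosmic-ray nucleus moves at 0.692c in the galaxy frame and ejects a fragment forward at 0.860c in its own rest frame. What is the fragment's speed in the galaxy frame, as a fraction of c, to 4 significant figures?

u ≈ 0.9730c

Compose boost 2: (0.860 + 0.692)/(1 + 0.860×0.692) = 1.552/1.59512 = 0.9730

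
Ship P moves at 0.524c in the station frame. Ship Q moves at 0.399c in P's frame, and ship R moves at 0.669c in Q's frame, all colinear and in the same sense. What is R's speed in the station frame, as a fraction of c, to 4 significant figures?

u ≈ 0.9482c

Compose boost 2: (0.399 + 0.524)/(1 + 0.399×0.524) = 0.9230/1.20908 = 0.763393
Compose boost 3: (0.669 + 0.763393)/(1 + 0.669×0.763393) = 1.43239/1.51071 = 0.9482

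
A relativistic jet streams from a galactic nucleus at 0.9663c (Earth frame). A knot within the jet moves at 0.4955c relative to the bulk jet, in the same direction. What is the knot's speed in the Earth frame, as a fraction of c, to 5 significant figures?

u ≈ 0.98850c

Relativistic velocity addition: u = (u' + v)/(1 + u'v/c²)
= (0.4955 + 0.9663)/(1 + 0.4955×0.9663) = 1.4618/1.478802 = 0.98850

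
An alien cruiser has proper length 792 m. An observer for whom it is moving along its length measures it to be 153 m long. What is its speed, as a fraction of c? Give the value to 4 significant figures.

γ = L₀/L = 792/153 = 5.17647
β = √(1 − 1/γ²) = 0.9812

β ≈ 0.9812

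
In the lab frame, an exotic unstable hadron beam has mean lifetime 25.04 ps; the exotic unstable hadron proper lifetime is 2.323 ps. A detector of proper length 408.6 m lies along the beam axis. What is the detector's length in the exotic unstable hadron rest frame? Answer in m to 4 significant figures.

Time dilation ⇒ γ = Δt/τ₀ = 25.04/2.323 = 10.7792
Length contraction: L = L₀/γ = 408.6/10.7792 = 37.91 m

L ≈ 37.91 m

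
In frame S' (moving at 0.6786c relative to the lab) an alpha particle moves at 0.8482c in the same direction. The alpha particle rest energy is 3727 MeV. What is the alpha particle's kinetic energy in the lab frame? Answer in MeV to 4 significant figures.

u_lab = (0.8482 + 0.6786)/(1 + 0.8482×0.6786) = 0.9690347
γ = 1/√(1 − 0.9690347²) = 4.04982
K = (γ − 1)m₀c² = (4.04982 − 1) × 3727 = 3.04982 × 3727 = 11370 MeV

K ≈ 11370 MeV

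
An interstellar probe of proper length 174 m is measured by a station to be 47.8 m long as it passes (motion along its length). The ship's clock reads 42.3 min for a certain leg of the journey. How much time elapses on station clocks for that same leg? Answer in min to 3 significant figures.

Δt ≈ 154 min

Length contraction ⇒ γ = L₀/L = 174/47.8 = 3.6402
Time dilation: Δt = γτ₀ = 3.6402 × 42.3 min = 154 min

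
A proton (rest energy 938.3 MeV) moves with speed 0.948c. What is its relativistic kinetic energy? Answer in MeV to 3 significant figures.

K ≈ 2010 MeV

γ = 1/√(1 − 0.948²) = 3.1420
K = (γ − 1)m₀c² = (3.1420 − 1) × 938.3 MeV = 2.1420 × 938.3 MeV = 2010 MeV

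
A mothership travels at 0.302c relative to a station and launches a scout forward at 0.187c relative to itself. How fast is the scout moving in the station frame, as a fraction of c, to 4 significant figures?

u ≈ 0.4629c

Compose boost 2: (0.187 + 0.302)/(1 + 0.187×0.302) = 0.4890/1.05647 = 0.4629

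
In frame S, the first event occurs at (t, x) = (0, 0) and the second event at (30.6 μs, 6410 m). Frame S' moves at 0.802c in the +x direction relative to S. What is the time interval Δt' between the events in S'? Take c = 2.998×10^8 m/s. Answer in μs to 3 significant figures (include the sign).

γ = 1/√(1 − 0.802²) = 1.6741
Δt' = γ(Δt − vΔx/c²) = 1.6741 × (30.6 μs − 0.802×6410 m / (2.998×10^8 m/s))
= 1.6741 × (13.453 μs) = 22.5 μs

Δt' ≈ 22.5 μs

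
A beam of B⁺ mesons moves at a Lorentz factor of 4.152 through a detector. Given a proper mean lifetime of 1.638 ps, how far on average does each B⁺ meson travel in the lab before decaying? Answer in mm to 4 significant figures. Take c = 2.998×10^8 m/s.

d ≈ 1.979 mm

β = √(1 − 1/γ²) = √(1 − 1/4.152²) = 0.970563
Dilated lifetime: Δt = γτ₀ = 4.152 × 1.638 ps = 6.80098 ps
d = vΔt = 0.970563c × 6.80098 ps = 2.90975×10^8 m/s × 6.80098×10^-12 s = 1.979 mm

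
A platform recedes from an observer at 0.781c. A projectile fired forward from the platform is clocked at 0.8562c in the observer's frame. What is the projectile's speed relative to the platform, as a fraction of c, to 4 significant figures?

u' ≈ 0.2270c

Inverse velocity addition: u' = (u − v)/(1 − uv/c²)
= (0.8562 − 0.781)/(1 − 0.8562×0.781) = 0.07520/0.331308 = 0.2270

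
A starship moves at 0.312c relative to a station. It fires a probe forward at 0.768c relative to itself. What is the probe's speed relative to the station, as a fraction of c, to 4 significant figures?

u ≈ 0.8712c

Relativistic velocity addition: u = (u' + v)/(1 + u'v/c²)
= (0.768 + 0.312)/(1 + 0.768×0.312) = 1.080/1.23962 = 0.8712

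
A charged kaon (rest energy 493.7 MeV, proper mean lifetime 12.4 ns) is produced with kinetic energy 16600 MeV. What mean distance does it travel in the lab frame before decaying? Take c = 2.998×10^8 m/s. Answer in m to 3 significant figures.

γ = 1 + K/(m₀c²) = 1 + 16600/493.7 = 34.624
β = √(1 − 1/γ²) = 0.99958
Dilated lifetime: γτ₀ = 34.624 × 12.4 ns = 429.33 ns
d = βc·γτ₀ = 0.99958 × (2.998×10^8 m/s) × 4.2933×10^-7 s = 129 m

d ≈ 129 m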